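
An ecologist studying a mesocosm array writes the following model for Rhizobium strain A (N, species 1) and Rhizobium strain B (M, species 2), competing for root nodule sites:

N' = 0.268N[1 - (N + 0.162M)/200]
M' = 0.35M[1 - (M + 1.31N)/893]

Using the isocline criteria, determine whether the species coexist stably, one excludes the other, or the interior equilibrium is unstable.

stable coexistence

Compare the nullcline intercepts: K1/α12 = 200/0.162 = 1230 > K2 = 893; K2/α21 = 893/1.31 = 682 > K1 = 200.
Since both inequalities hold, each species can invade when rare, so the interior equilibrium is stable.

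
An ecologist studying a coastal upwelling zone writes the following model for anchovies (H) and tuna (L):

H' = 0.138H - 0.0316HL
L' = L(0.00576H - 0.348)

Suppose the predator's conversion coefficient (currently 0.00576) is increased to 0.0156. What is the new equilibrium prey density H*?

H* ≈ 22.3

At the interior fixed point, setting dL/dt = 0 with L > 0 fixes H* = (predator death rate)/(HL coefficient) — independent of the other coefficients.
With the change, H* = 0.348/0.0156 = 22.3; it falls from 60.4.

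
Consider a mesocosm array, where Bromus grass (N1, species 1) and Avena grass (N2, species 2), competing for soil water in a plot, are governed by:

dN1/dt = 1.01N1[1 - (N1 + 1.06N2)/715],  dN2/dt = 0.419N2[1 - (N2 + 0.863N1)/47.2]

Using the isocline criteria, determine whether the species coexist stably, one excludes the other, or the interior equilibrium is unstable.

Compare the nullcline intercepts: K1/α12 = 715/1.06 = 675 > K2 = 47.2; K2/α21 = 47.2/0.863 = 54.7 < K1 = 715.
Since the inequalities point opposite ways, species 1 can invade but species 2 cannot.

species 1 excludes species 2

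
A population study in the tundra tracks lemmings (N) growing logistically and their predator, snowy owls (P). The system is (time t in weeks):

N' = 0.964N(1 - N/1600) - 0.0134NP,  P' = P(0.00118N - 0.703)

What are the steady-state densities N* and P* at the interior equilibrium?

N* ≈ 596, P* ≈ 45.2

From dP/dt = 0 with P > 0: 0.00118N* = 0.703, so N* = 596.
Substitute into dN/dt = 0: 0.964(1 - 596/1600) = 0.0134P*.
The bracket is 0.628, giving P* = 0.605/0.0134 = 45.2.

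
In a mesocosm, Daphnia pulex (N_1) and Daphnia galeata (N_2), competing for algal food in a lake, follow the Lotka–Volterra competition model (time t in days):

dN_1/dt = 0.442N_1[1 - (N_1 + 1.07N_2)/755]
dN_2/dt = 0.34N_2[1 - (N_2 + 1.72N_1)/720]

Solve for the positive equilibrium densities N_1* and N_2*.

N_1* ≈ 18.3, N_2* ≈ 688

Setting both brackets to zero gives the nullclines N_1 + 1.07N_2 = 755 and 1.72N_1 + N_2 = 720.
Substituting N_2 = 720 - 1.72N_1 into the first: N_1(1 - 1.07·1.72) = 755 - 1.07·720.
So N_1* = -15.4/-0.84 = 18.3, and then N_2* = 720 - 1.72·18.3 = 688.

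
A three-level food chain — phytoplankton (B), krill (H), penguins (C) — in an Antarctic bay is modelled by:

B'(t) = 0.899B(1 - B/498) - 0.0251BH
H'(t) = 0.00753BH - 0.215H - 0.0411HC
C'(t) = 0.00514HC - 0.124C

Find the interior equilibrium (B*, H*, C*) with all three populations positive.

From dC/dt = 0: 0.00514H* = 0.124, so H* = 24.1.
From dB/dt = 0: 0.899(1 - B*/498) = 0.0251·24.1, giving B* = 498·(1 - 0.674) = 163.
From dH/dt = 0: 0.00753·163 - 0.215 = 0.0411C*, so C* = 1.01/0.0411 = 24.6.

B* ≈ 163, H* ≈ 24.1, C* ≈ 24.6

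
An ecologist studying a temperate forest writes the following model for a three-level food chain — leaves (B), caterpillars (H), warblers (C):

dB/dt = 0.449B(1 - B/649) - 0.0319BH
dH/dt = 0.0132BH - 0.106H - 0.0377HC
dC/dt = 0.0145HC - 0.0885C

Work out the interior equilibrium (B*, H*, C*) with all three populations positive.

From dC/dt = 0: 0.0145H* = 0.0885, so H* = 6.1.
From dB/dt = 0: 0.449(1 - B*/649) = 0.0319·6.1, giving B* = 649·(1 - 0.434) = 368.
From dH/dt = 0: 0.0132·368 - 0.106 = 0.0377C*, so C* = 4.75/0.0377 = 126.

B* ≈ 368, H* ≈ 6.1, C* ≈ 126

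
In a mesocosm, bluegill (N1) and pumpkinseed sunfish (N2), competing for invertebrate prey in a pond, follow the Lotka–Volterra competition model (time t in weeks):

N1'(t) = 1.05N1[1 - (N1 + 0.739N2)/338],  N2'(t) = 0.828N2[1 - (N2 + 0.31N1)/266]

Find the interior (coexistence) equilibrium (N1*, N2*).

Setting both brackets to zero gives the nullclines N1 + 0.739N2 = 338 and 0.31N1 + N2 = 266.
Substituting N2 = 266 - 0.31N1 into the first: N1(1 - 0.739·0.31) = 338 - 0.739·266.
So N1* = 141/0.771 = 183, and then N2* = 266 - 0.31·183 = 209.

N1* ≈ 183, N2* ≈ 209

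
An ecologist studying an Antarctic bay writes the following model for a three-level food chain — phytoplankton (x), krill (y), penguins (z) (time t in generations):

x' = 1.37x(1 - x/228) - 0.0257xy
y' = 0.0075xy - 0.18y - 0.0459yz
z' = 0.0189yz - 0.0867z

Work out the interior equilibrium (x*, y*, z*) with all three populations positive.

x* ≈ 208, y* ≈ 4.59, z* ≈ 30.1

From dz/dt = 0: 0.0189y* = 0.0867, so y* = 4.59.
From dx/dt = 0: 1.37(1 - x*/228) = 0.0257·4.59, giving x* = 228·(1 - 0.0861) = 208.
From dy/dt = 0: 0.0075·208 - 0.18 = 0.0459z*, so z* = 1.38/0.0459 = 30.1.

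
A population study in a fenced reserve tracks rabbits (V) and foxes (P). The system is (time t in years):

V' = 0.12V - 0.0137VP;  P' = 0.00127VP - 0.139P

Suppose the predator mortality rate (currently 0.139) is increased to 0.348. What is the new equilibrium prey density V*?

At the interior fixed point, setting dP/dt = 0 with P > 0 fixes V* = (predator death rate)/(VP coefficient) — independent of the other coefficients.
With the change, V* = 0.348/0.00127 = 274; it rises from 109.

V* ≈ 274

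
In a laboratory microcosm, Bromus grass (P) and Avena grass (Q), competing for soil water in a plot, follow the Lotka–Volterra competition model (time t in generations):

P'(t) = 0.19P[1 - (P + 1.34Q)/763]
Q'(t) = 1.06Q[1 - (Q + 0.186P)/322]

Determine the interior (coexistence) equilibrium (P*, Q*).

P* ≈ 442, Q* ≈ 240

Setting both brackets to zero gives the nullclines P + 1.34Q = 763 and 0.186P + Q = 322.
Substituting Q = 322 - 0.186P into the first: P(1 - 1.34·0.186) = 763 - 1.34·322.
So P* = 332/0.751 = 442, and then Q* = 322 - 0.186·442 = 240.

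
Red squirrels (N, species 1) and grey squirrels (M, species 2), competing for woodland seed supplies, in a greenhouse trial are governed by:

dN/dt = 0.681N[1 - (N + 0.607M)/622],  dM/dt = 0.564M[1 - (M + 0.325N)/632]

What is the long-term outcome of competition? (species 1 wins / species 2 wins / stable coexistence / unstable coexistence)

stable coexistence

Compare the nullcline intercepts: K1/α12 = 622/0.607 = 1020 > K2 = 632; K2/α21 = 632/0.325 = 1940 > K1 = 622.
Since both inequalities hold, each species can invade when rare, so the interior equilibrium is stable.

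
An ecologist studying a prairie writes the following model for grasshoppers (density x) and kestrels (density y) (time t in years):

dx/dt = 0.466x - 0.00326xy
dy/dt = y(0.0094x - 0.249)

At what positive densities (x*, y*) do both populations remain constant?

x* ≈ 26.5, y* ≈ 143

Set dy/dt = 0 with y > 0: 0.0094x - 0.249 = 0, so x* = 0.249/0.0094 = 26.5.
Set dx/dt = 0 with x > 0: 0.466 - 0.00326y = 0, so y* = 0.466/0.00326 = 143.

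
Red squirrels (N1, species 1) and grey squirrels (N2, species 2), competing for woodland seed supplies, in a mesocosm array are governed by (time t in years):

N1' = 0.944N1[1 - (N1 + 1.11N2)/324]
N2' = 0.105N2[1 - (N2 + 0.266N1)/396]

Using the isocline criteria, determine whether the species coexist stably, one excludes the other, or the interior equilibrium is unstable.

Compare the nullcline intercepts: K1/α12 = 324/1.11 = 292 < K2 = 396; K2/α21 = 396/0.266 = 1490 > K1 = 324.
Since the inequalities point opposite ways, species 2 can invade but species 1 cannot.

species 2 excludes species 1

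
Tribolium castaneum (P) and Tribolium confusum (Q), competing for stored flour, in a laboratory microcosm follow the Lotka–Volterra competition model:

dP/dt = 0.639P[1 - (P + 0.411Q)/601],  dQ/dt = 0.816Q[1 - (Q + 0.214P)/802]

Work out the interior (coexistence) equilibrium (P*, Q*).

P* ≈ 298, Q* ≈ 738

Setting both brackets to zero gives the nullclines P + 0.411Q = 601 and 0.214P + Q = 802.
Substituting Q = 802 - 0.214P into the first: P(1 - 0.411·0.214) = 601 - 0.411·802.
So P* = 271/0.912 = 298, and then Q* = 802 - 0.214·298 = 738.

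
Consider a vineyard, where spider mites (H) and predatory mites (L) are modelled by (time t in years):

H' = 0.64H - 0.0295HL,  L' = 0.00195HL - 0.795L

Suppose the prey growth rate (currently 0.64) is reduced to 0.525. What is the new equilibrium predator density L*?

At the interior fixed point, setting dH/dt = 0 with H > 0 fixes L* = (prey growth rate)/(HL coefficient) — independent of the other coefficients.
With the change, L* = 0.525/0.0295 = 17.8; it falls from 21.7.

L* ≈ 17.8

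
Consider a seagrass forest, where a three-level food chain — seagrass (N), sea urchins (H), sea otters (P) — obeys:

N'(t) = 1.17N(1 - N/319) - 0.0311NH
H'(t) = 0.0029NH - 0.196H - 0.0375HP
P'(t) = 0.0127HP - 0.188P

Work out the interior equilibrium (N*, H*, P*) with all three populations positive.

From dP/dt = 0: 0.0127H* = 0.188, so H* = 14.8.
From dN/dt = 0: 1.17(1 - N*/319) = 0.0311·14.8, giving N* = 319·(1 - 0.393) = 193.
From dH/dt = 0: 0.0029·193 - 0.196 = 0.0375P*, so P* = 0.365/0.0375 = 9.74.

N* ≈ 193, H* ≈ 14.8, P* ≈ 9.74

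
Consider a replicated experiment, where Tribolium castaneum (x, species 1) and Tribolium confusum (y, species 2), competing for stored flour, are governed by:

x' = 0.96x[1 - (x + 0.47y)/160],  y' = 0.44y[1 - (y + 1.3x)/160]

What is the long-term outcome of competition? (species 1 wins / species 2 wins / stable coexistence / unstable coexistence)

Compare the nullcline intercepts: K1/α12 = 160/0.47 = 340 > K2 = 160; K2/α21 = 160/1.3 = 123 < K1 = 160.
Since the inequalities point opposite ways, species 1 can invade but species 2 cannot.

species 1 excludes species 2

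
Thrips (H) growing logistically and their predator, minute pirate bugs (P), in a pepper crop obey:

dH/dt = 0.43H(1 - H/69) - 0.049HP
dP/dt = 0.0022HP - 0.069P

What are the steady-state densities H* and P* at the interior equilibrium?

From dP/dt = 0 with P > 0: 0.0022H* = 0.069, so H* = 31.4.
Substitute into dH/dt = 0: 0.43(1 - 31.4/69) = 0.049P*.
The bracket is 0.545, giving P* = 0.235/0.049 = 4.79.

H* ≈ 31.4, P* ≈ 4.79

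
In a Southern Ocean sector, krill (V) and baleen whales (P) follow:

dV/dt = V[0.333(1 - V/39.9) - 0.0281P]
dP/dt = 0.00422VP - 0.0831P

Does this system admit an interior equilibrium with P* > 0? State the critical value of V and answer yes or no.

The predator equation gives dP/dt > 0 only when V > 0.0831/0.00422 = 19.7.
Without the predator, V → K = 39.9. Since 39.9 > 19.7, the predator can invade and persist.

Threshold V = 19.7; K > 19.7, so yes, the predator persists.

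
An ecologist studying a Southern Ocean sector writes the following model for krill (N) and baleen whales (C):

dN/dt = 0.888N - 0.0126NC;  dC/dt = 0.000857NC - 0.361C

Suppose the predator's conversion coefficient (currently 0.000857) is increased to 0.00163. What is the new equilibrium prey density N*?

At the interior fixed point, setting dC/dt = 0 with C > 0 fixes N* = (predator death rate)/(NC coefficient) — independent of the other coefficients.
With the change, N* = 0.361/0.00163 = 221; it falls from 421.

N* ≈ 221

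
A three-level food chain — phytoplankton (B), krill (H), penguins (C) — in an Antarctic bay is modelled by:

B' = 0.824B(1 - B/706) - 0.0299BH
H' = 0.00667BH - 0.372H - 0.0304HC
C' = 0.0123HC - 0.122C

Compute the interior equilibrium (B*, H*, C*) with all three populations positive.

B* ≈ 452, H* ≈ 9.92, C* ≈ 86.9

From dC/dt = 0: 0.0123H* = 0.122, so H* = 9.92.
From dB/dt = 0: 0.824(1 - B*/706) = 0.0299·9.92, giving B* = 706·(1 - 0.36) = 452.
From dH/dt = 0: 0.00667·452 - 0.372 = 0.0304C*, so C* = 2.64/0.0304 = 86.9.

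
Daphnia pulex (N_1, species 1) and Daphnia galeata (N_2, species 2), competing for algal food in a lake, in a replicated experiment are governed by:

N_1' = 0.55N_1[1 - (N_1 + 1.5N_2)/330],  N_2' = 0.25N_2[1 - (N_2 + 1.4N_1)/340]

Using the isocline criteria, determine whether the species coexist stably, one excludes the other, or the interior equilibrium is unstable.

unstable coexistence (outcome depends on initial conditions)

Compare the nullcline intercepts: K1/α12 = 330/1.5 = 220 < K2 = 340; K2/α21 = 340/1.4 = 243 < K1 = 330.
Since both are reversed, neither can invade when rare; the interior point is a saddle.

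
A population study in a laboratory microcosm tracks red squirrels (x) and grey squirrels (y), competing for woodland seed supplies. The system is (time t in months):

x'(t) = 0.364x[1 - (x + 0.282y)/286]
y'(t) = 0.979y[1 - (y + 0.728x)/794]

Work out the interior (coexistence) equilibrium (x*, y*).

Setting both brackets to zero gives the nullclines x + 0.282y = 286 and 0.728x + y = 794.
Substituting y = 794 - 0.728x into the first: x(1 - 0.282·0.728) = 286 - 0.282·794.
So x* = 62.1/0.795 = 78.1, and then y* = 794 - 0.728·78.1 = 737.

x* ≈ 78.1, y* ≈ 737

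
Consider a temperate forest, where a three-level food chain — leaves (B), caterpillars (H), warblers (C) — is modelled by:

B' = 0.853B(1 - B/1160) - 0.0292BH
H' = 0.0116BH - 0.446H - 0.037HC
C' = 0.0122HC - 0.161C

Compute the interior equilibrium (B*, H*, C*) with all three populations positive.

From dC/dt = 0: 0.0122H* = 0.161, so H* = 13.2.
From dB/dt = 0: 0.853(1 - B*/1160) = 0.0292·13.2, giving B* = 1160·(1 - 0.452) = 636.
From dH/dt = 0: 0.0116·636 - 0.446 = 0.037C*, so C* = 6.93/0.037 = 187.

B* ≈ 636, H* ≈ 13.2, C* ≈ 187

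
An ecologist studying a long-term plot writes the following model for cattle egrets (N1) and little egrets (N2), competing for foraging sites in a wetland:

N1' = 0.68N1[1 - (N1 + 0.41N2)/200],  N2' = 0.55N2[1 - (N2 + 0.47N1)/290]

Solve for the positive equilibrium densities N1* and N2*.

N1* ≈ 100, N2* ≈ 243

Setting both brackets to zero gives the nullclines N1 + 0.41N2 = 200 and 0.47N1 + N2 = 290.
Substituting N2 = 290 - 0.47N1 into the first: N1(1 - 0.41·0.47) = 200 - 0.41·290.
So N1* = 81.1/0.807 = 100, and then N2* = 290 - 0.47·100 = 243.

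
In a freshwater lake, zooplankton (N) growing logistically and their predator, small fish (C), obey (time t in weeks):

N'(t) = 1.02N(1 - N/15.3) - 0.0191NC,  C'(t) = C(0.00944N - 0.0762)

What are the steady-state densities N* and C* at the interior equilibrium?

N* ≈ 8.07, C* ≈ 25.2

From dC/dt = 0 with C > 0: 0.00944N* = 0.0762, so N* = 8.07.
Substitute into dN/dt = 0: 1.02(1 - 8.07/15.3) = 0.0191C*.
The bracket is 0.472, giving C* = 0.482/0.0191 = 25.2.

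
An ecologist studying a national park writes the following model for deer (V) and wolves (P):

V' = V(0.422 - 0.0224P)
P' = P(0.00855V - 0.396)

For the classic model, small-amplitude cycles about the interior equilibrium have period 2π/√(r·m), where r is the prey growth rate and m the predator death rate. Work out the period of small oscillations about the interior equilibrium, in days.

T ≈ 15.4 days

Here r = 0.422 and m = 0.396, so r·m = 0.167.
ω = √0.167 = 0.409 per day, hence T = 2π/ω ≈ 15.4 days.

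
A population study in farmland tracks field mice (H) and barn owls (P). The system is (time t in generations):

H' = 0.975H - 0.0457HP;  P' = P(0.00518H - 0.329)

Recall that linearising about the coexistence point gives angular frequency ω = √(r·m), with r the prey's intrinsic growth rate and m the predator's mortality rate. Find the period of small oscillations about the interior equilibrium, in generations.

T ≈ 11.1 generations

Here r = 0.975 and m = 0.329, so r·m = 0.321.
ω = √0.321 = 0.566 per generation, hence T = 2π/ω ≈ 11.1 generations.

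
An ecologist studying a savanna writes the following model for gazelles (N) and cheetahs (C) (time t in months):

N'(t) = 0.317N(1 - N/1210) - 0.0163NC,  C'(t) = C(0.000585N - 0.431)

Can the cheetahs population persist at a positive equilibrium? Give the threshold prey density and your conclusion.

Threshold N = 737; K > 737, so yes, the predator persists.

The predator equation gives dC/dt > 0 only when N > 0.431/0.000585 = 737.
Without the predator, N → K = 1210. Since 1210 > 737, the predator can invade and persist.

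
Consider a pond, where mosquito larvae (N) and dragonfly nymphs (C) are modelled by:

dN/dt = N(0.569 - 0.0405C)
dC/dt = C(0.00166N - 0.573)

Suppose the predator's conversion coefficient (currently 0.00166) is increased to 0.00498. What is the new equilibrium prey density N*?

At the interior fixed point, setting dC/dt = 0 with C > 0 fixes N* = (predator death rate)/(NC coefficient) — independent of the other coefficients.
With the change, N* = 0.573/0.00498 = 115; it falls from 345.

N* ≈ 115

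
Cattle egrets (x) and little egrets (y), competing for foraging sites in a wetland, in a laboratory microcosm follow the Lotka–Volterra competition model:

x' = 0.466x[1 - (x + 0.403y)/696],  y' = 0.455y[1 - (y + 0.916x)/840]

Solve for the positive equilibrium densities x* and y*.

Setting both brackets to zero gives the nullclines x + 0.403y = 696 and 0.916x + y = 840.
Substituting y = 840 - 0.916x into the first: x(1 - 0.403·0.916) = 696 - 0.403·840.
So x* = 357/0.631 = 567, and then y* = 840 - 0.916·567 = 321.

x* ≈ 567, y* ≈ 321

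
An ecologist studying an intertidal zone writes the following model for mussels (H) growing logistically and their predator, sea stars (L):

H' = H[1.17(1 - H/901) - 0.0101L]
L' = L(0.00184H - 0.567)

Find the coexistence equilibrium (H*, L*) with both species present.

H* ≈ 308, L* ≈ 76.2

From dL/dt = 0 with L > 0: 0.00184H* = 0.567, so H* = 308.
Substitute into dH/dt = 0: 1.17(1 - 308/901) = 0.0101L*.
The bracket is 0.658, giving L* = 0.77/0.0101 = 76.2.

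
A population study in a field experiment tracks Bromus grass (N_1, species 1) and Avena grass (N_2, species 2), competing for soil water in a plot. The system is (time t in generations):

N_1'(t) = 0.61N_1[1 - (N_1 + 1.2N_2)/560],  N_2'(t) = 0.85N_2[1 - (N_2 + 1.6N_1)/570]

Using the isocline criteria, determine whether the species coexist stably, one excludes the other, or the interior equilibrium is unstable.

Compare the nullcline intercepts: K1/α12 = 560/1.2 = 467 < K2 = 570; K2/α21 = 570/1.6 = 356 < K1 = 560.
Since both are reversed, neither can invade when rare; the interior point is a saddle.

unstable coexistence (outcome depends on initial conditions)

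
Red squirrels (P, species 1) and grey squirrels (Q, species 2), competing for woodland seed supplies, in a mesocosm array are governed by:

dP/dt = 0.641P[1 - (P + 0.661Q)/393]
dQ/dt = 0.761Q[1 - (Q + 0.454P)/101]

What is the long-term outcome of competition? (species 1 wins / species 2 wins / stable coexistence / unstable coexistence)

Compare the nullcline intercepts: K1/α12 = 393/0.661 = 595 > K2 = 101; K2/α21 = 101/0.454 = 222 < K1 = 393.
Since the inequalities point opposite ways, species 1 can invade but species 2 cannot.

species 1 excludes species 2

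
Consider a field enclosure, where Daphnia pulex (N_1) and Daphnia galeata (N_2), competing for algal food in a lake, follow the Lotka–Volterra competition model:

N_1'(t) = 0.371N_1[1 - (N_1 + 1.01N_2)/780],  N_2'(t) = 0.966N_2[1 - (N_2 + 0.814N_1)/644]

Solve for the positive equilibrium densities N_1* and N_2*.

Setting both brackets to zero gives the nullclines N_1 + 1.01N_2 = 780 and 0.814N_1 + N_2 = 644.
Substituting N_2 = 644 - 0.814N_1 into the first: N_1(1 - 1.01·0.814) = 780 - 1.01·644.
So N_1* = 130/0.178 = 728, and then N_2* = 644 - 0.814·728 = 51.1.

N_1* ≈ 728, N_2* ≈ 51.1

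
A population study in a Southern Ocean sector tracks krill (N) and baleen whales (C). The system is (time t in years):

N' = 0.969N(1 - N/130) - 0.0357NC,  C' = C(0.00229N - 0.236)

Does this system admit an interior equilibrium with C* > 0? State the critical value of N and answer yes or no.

The predator equation gives dC/dt > 0 only when N > 0.236/0.00229 = 103.
Without the predator, N → K = 130. Since 130 > 103, the predator can invade and persist.

Threshold N = 103; K > 103, so yes, the predator persists.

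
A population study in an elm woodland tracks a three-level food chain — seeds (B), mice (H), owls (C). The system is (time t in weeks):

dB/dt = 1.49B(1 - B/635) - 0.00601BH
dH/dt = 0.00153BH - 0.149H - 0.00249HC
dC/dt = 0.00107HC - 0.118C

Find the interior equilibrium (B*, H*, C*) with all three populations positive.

From dC/dt = 0: 0.00107H* = 0.118, so H* = 110.
From dB/dt = 0: 1.49(1 - B*/635) = 0.00601·110, giving B* = 635·(1 - 0.445) = 353.
From dH/dt = 0: 0.00153·353 - 0.149 = 0.00249C*, so C* = 0.39/0.00249 = 157.

B* ≈ 353, H* ≈ 110, C* ≈ 157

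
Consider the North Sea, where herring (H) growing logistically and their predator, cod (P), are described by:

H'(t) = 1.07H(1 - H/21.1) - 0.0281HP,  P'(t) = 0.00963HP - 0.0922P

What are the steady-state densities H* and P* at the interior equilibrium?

H* ≈ 9.57, P* ≈ 20.8

From dP/dt = 0 with P > 0: 0.00963H* = 0.0922, so H* = 9.57.
Substitute into dH/dt = 0: 1.07(1 - 9.57/21.1) = 0.0281P*.
The bracket is 0.546, giving P* = 0.584/0.0281 = 20.8.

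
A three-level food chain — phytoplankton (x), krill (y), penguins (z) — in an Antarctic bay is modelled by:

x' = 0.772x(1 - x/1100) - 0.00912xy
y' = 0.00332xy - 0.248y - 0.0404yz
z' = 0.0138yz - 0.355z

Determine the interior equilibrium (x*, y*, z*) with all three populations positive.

From dz/dt = 0: 0.0138y* = 0.355, so y* = 25.7.
From dx/dt = 0: 0.772(1 - x*/1100) = 0.00912·25.7, giving x* = 1100·(1 - 0.304) = 766.
From dy/dt = 0: 0.00332·766 - 0.248 = 0.0404z*, so z* = 2.29/0.0404 = 56.8.

x* ≈ 766, y* ≈ 25.7, z* ≈ 56.8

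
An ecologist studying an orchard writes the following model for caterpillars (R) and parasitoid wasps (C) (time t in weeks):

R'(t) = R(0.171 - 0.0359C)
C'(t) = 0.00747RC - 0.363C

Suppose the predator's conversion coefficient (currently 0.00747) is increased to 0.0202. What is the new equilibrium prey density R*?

R* ≈ 18

At the interior fixed point, setting dC/dt = 0 with C > 0 fixes R* = (predator death rate)/(RC coefficient) — independent of the other coefficients.
With the change, R* = 0.363/0.0202 = 18; it falls from 48.6.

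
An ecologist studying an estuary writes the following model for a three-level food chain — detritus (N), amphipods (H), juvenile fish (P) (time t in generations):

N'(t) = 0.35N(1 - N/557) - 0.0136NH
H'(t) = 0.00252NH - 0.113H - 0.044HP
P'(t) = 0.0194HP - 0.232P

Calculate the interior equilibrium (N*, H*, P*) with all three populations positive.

N* ≈ 298, H* ≈ 12, P* ≈ 14.5

From dP/dt = 0: 0.0194H* = 0.232, so H* = 12.
From dN/dt = 0: 0.35(1 - N*/557) = 0.0136·12, giving N* = 557·(1 - 0.465) = 298.
From dH/dt = 0: 0.00252·298 - 0.113 = 0.044P*, so P* = 0.638/0.044 = 14.5.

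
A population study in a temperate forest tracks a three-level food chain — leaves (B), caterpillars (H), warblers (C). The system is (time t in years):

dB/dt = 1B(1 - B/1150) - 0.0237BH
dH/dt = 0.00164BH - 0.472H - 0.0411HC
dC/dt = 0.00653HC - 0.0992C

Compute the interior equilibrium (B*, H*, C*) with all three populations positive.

B* ≈ 736, H* ≈ 15.2, C* ≈ 17.9

From dC/dt = 0: 0.00653H* = 0.0992, so H* = 15.2.
From dB/dt = 0: 1(1 - B*/1150) = 0.0237·15.2, giving B* = 1150·(1 - 0.36) = 736.
From dH/dt = 0: 0.00164·736 - 0.472 = 0.0411C*, so C* = 0.735/0.0411 = 17.9.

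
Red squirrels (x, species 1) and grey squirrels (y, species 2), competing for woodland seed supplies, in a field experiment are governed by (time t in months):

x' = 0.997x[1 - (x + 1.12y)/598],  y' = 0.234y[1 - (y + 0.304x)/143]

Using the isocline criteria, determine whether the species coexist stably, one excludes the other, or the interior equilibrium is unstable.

Compare the nullcline intercepts: K1/α12 = 598/1.12 = 534 > K2 = 143; K2/α21 = 143/0.304 = 470 < K1 = 598.
Since the inequalities point opposite ways, species 1 can invade but species 2 cannot.

species 1 excludes species 2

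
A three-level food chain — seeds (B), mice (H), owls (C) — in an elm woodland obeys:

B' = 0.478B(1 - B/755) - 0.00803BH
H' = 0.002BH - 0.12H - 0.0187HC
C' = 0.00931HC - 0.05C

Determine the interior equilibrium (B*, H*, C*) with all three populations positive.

B* ≈ 687, H* ≈ 5.37, C* ≈ 67

From dC/dt = 0: 0.00931H* = 0.05, so H* = 5.37.
From dB/dt = 0: 0.478(1 - B*/755) = 0.00803·5.37, giving B* = 755·(1 - 0.0902) = 687.
From dH/dt = 0: 0.002·687 - 0.12 = 0.0187C*, so C* = 1.25/0.0187 = 67.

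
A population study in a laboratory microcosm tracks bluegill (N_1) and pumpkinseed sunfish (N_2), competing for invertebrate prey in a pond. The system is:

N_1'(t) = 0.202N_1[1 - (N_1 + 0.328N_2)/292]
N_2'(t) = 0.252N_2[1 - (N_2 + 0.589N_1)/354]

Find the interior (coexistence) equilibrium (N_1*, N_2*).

N_1* ≈ 218, N_2* ≈ 226

Setting both brackets to zero gives the nullclines N_1 + 0.328N_2 = 292 and 0.589N_1 + N_2 = 354.
Substituting N_2 = 354 - 0.589N_1 into the first: N_1(1 - 0.328·0.589) = 292 - 0.328·354.
So N_1* = 176/0.807 = 218, and then N_2* = 354 - 0.589·218 = 226.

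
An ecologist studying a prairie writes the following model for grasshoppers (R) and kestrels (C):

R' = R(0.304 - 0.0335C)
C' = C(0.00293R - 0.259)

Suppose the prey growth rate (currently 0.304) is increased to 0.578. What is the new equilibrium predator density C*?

C* ≈ 17.3

At the interior fixed point, setting dR/dt = 0 with R > 0 fixes C* = (prey growth rate)/(RC coefficient) — independent of the other coefficients.
With the change, C* = 0.578/0.0335 = 17.3; it rises from 9.07.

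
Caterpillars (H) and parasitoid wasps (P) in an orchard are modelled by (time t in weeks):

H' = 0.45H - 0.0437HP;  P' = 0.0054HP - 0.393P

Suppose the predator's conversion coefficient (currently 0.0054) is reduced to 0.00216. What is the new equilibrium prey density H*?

At the interior fixed point, setting dP/dt = 0 with P > 0 fixes H* = (predator death rate)/(HP coefficient) — independent of the other coefficients.
With the change, H* = 0.393/0.00216 = 182; it rises from 72.8.

H* ≈ 182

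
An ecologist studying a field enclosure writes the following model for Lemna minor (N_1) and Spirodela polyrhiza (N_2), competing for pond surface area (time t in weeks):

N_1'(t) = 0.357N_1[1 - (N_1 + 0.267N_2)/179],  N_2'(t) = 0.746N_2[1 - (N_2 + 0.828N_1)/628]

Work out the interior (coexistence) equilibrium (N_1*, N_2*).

Setting both brackets to zero gives the nullclines N_1 + 0.267N_2 = 179 and 0.828N_1 + N_2 = 628.
Substituting N_2 = 628 - 0.828N_1 into the first: N_1(1 - 0.267·0.828) = 179 - 0.267·628.
So N_1* = 11.3/0.779 = 14.5, and then N_2* = 628 - 0.828·14.5 = 616.

N_1* ≈ 14.5, N_2* ≈ 616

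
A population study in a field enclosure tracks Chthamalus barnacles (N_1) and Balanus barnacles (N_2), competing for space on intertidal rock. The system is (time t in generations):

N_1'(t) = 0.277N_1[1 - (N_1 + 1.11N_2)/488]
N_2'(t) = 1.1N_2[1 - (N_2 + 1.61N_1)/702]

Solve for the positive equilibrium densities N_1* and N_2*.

Setting both brackets to zero gives the nullclines N_1 + 1.11N_2 = 488 and 1.61N_1 + N_2 = 702.
Substituting N_2 = 702 - 1.61N_1 into the first: N_1(1 - 1.11·1.61) = 488 - 1.11·702.
So N_1* = -291/-0.787 = 370, and then N_2* = 702 - 1.61·370 = 106.

N_1* ≈ 370, N_2* ≈ 106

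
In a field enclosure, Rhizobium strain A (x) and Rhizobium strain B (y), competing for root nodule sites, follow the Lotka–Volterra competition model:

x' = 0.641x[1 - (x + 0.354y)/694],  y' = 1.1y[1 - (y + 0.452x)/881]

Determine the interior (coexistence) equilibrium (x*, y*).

x* ≈ 455, y* ≈ 675

Setting both brackets to zero gives the nullclines x + 0.354y = 694 and 0.452x + y = 881.
Substituting y = 881 - 0.452x into the first: x(1 - 0.354·0.452) = 694 - 0.354·881.
So x* = 382/0.84 = 455, and then y* = 881 - 0.452·455 = 675.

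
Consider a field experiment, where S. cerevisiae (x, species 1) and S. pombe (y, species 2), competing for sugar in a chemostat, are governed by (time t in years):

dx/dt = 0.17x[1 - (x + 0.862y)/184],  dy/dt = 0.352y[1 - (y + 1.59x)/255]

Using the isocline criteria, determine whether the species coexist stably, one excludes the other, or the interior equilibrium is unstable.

Compare the nullcline intercepts: K1/α12 = 184/0.862 = 213 < K2 = 255; K2/α21 = 255/1.59 = 160 < K1 = 184.
Since both are reversed, neither can invade when rare; the interior point is a saddle.

unstable coexistence (outcome depends on initial conditions)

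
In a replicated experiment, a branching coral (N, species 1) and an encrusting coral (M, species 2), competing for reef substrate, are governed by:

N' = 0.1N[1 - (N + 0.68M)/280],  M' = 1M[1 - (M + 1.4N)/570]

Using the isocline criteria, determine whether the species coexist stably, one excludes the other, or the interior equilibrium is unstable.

Compare the nullcline intercepts: K1/α12 = 280/0.68 = 412 < K2 = 570; K2/α21 = 570/1.4 = 407 > K1 = 280.
Since the inequalities point opposite ways, species 2 can invade but species 1 cannot.

species 2 excludes species 1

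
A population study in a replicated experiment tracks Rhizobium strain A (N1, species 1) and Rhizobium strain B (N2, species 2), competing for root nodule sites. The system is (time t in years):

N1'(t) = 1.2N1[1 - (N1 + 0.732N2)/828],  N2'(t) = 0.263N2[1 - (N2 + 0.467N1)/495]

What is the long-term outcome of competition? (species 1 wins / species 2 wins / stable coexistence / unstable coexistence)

Compare the nullcline intercepts: K1/α12 = 828/0.732 = 1130 > K2 = 495; K2/α21 = 495/0.467 = 1060 > K1 = 828.
Since both inequalities hold, each species can invade when rare, so the interior equilibrium is stable.

stable coexistence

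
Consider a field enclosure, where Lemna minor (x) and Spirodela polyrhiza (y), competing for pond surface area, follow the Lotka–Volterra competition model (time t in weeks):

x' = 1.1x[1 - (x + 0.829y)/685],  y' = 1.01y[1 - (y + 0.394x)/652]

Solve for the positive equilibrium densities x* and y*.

Setting both brackets to zero gives the nullclines x + 0.829y = 685 and 0.394x + y = 652.
Substituting y = 652 - 0.394x into the first: x(1 - 0.829·0.394) = 685 - 0.829·652.
So x* = 144/0.673 = 215, and then y* = 652 - 0.394·215 = 567.

x* ≈ 215, y* ≈ 567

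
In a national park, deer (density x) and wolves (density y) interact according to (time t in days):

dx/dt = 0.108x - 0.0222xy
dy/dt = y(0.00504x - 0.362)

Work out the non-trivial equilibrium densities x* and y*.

x* ≈ 71.8, y* ≈ 4.86

Set dy/dt = 0 with y > 0: 0.00504x - 0.362 = 0, so x* = 0.362/0.00504 = 71.8.
Set dx/dt = 0 with x > 0: 0.108 - 0.0222y = 0, so y* = 0.108/0.0222 = 4.86.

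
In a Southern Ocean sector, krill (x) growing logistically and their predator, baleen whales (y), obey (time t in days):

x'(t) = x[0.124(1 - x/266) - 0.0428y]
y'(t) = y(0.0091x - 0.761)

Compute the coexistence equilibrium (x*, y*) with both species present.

x* ≈ 83.6, y* ≈ 1.99

From dy/dt = 0 with y > 0: 0.0091x* = 0.761, so x* = 83.6.
Substitute into dx/dt = 0: 0.124(1 - 83.6/266) = 0.0428y*.
The bracket is 0.686, giving y* = 0.085/0.0428 = 1.99.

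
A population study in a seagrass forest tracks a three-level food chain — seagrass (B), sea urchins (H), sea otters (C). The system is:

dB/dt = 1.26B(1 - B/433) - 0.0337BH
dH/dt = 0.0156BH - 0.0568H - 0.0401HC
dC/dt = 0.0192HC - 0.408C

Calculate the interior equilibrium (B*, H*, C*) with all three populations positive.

B* ≈ 187, H* ≈ 21.2, C* ≈ 71.3

From dC/dt = 0: 0.0192H* = 0.408, so H* = 21.2.
From dB/dt = 0: 1.26(1 - B*/433) = 0.0337·21.2, giving B* = 433·(1 - 0.568) = 187.
From dH/dt = 0: 0.0156·187 - 0.0568 = 0.0401C*, so C* = 2.86/0.0401 = 71.3.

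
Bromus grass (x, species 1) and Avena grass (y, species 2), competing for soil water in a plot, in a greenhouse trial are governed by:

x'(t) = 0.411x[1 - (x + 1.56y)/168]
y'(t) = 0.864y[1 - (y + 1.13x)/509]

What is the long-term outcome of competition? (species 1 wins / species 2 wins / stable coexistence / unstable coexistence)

Compare the nullcline intercepts: K1/α12 = 168/1.56 = 108 < K2 = 509; K2/α21 = 509/1.13 = 450 > K1 = 168.
Since the inequalities point opposite ways, species 2 can invade but species 1 cannot.

species 2 excludes species 1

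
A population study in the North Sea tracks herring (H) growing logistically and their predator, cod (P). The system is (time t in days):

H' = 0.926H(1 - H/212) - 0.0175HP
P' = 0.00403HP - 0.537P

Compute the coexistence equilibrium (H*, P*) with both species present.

From dP/dt = 0 with P > 0: 0.00403H* = 0.537, so H* = 133.
Substitute into dH/dt = 0: 0.926(1 - 133/212) = 0.0175P*.
The bracket is 0.371, giving P* = 0.344/0.0175 = 19.7.

H* ≈ 133, P* ≈ 19.7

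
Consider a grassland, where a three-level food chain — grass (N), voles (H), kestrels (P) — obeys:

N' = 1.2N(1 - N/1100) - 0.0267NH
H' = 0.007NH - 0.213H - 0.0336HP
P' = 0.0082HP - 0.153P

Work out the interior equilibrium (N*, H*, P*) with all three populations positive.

From dP/dt = 0: 0.0082H* = 0.153, so H* = 18.7.
From dN/dt = 0: 1.2(1 - N*/1100) = 0.0267·18.7, giving N* = 1100·(1 - 0.415) = 643.
From dH/dt = 0: 0.007·643 - 0.213 = 0.0336P*, so P* = 4.29/0.0336 = 128.

N* ≈ 643, H* ≈ 18.7, P* ≈ 128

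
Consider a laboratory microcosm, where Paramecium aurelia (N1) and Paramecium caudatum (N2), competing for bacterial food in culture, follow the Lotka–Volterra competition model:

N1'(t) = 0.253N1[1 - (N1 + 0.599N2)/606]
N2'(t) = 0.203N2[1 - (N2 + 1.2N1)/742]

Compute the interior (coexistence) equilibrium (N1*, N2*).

Setting both brackets to zero gives the nullclines N1 + 0.599N2 = 606 and 1.2N1 + N2 = 742.
Substituting N2 = 742 - 1.2N1 into the first: N1(1 - 0.599·1.2) = 606 - 0.599·742.
So N1* = 162/0.281 = 574, and then N2* = 742 - 1.2·574 = 52.6.

N1* ≈ 574, N2* ≈ 52.6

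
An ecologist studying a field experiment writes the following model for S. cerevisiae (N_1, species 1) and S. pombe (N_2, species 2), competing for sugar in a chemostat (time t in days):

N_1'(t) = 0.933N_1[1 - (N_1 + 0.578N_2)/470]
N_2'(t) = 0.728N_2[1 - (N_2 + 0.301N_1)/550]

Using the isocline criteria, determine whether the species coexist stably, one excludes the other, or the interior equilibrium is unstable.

Compare the nullcline intercepts: K1/α12 = 470/0.578 = 813 > K2 = 550; K2/α21 = 550/0.301 = 1830 > K1 = 470.
Since both inequalities hold, each species can invade when rare, so the interior equilibrium is stable.

stable coexistence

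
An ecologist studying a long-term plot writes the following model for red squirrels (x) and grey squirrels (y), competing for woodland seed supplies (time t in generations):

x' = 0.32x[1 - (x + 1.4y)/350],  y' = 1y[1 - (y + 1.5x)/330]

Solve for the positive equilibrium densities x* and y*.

Setting both brackets to zero gives the nullclines x + 1.4y = 350 and 1.5x + y = 330.
Substituting y = 330 - 1.5x into the first: x(1 - 1.4·1.5) = 350 - 1.4·330.
So x* = -112/-1.1 = 102, and then y* = 330 - 1.5·102 = 177.

x* ≈ 102, y* ≈ 177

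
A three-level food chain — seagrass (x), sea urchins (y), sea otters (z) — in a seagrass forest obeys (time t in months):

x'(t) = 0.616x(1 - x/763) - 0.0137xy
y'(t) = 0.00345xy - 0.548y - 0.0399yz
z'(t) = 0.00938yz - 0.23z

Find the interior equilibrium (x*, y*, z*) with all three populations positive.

x* ≈ 347, y* ≈ 24.5, z* ≈ 16.3

From dz/dt = 0: 0.00938y* = 0.23, so y* = 24.5.
From dx/dt = 0: 0.616(1 - x*/763) = 0.0137·24.5, giving x* = 763·(1 - 0.545) = 347.
From dy/dt = 0: 0.00345·347 - 0.548 = 0.0399z*, so z* = 0.649/0.0399 = 16.3.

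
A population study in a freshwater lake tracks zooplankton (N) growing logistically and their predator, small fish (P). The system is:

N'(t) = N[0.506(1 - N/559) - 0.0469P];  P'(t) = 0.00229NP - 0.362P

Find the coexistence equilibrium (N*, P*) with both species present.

From dP/dt = 0 with P > 0: 0.00229N* = 0.362, so N* = 158.
Substitute into dN/dt = 0: 0.506(1 - 158/559) = 0.0469P*.
The bracket is 0.717, giving P* = 0.363/0.0469 = 7.74.

N* ≈ 158, P* ≈ 7.74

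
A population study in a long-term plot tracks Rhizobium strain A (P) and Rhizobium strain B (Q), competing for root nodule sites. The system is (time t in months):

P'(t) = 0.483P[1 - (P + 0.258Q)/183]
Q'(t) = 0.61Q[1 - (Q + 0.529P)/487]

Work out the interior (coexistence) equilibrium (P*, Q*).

Setting both brackets to zero gives the nullclines P + 0.258Q = 183 and 0.529P + Q = 487.
Substituting Q = 487 - 0.529P into the first: P(1 - 0.258·0.529) = 183 - 0.258·487.
So P* = 57.4/0.864 = 66.4, and then Q* = 487 - 0.529·66.4 = 452.

P* ≈ 66.4, Q* ≈ 452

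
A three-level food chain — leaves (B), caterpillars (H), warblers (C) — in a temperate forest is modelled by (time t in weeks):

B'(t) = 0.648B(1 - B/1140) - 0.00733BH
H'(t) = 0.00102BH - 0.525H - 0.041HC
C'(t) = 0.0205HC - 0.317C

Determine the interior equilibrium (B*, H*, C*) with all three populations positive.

B* ≈ 941, H* ≈ 15.5, C* ≈ 10.6

From dC/dt = 0: 0.0205H* = 0.317, so H* = 15.5.
From dB/dt = 0: 0.648(1 - B*/1140) = 0.00733·15.5, giving B* = 1140·(1 - 0.175) = 941.
From dH/dt = 0: 0.00102·941 - 0.525 = 0.041C*, so C* = 0.434/0.041 = 10.6.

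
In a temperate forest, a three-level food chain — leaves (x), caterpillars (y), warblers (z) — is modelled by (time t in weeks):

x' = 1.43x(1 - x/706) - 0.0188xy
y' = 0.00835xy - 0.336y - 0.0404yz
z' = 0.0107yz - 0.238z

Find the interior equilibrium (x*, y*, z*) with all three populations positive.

From dz/dt = 0: 0.0107y* = 0.238, so y* = 22.2.
From dx/dt = 0: 1.43(1 - x*/706) = 0.0188·22.2, giving x* = 706·(1 - 0.292) = 500.
From dy/dt = 0: 0.00835·500 - 0.336 = 0.0404z*, so z* = 3.84/0.0404 = 94.9.

x* ≈ 500, y* ≈ 22.2, z* ≈ 94.9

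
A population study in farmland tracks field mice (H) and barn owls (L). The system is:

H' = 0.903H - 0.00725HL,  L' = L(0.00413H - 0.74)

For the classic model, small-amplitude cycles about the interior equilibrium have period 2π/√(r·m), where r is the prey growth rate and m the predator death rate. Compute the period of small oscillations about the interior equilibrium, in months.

Here r = 0.903 and m = 0.74, so r·m = 0.668.
ω = √0.668 = 0.817 per month, hence T = 2π/ω ≈ 7.69 months.

T ≈ 7.69 months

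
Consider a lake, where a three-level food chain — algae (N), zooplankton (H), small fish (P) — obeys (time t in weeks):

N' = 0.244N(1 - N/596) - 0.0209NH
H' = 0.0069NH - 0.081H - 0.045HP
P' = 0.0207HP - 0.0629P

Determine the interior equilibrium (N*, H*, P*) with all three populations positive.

N* ≈ 441, H* ≈ 3.04, P* ≈ 65.8

From dP/dt = 0: 0.0207H* = 0.0629, so H* = 3.04.
From dN/dt = 0: 0.244(1 - N*/596) = 0.0209·3.04, giving N* = 596·(1 - 0.26) = 441.
From dH/dt = 0: 0.0069·441 - 0.081 = 0.045P*, so P* = 2.96/0.045 = 65.8.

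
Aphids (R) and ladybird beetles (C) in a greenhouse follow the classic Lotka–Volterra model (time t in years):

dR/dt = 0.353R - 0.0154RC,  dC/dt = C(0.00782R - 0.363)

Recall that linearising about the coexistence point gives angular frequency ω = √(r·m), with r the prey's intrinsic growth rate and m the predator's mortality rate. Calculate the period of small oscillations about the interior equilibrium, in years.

T ≈ 17.6 years

Here r = 0.353 and m = 0.363, so r·m = 0.128.
ω = √0.128 = 0.358 per year, hence T = 2π/ω ≈ 17.6 years.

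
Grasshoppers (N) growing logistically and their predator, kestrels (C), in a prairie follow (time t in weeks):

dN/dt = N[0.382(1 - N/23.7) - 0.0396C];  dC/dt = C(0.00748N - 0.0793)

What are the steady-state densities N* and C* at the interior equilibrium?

From dC/dt = 0 with C > 0: 0.00748N* = 0.0793, so N* = 10.6.
Substitute into dN/dt = 0: 0.382(1 - 10.6/23.7) = 0.0396C*.
The bracket is 0.553, giving C* = 0.211/0.0396 = 5.33.

N* ≈ 10.6, C* ≈ 5.33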